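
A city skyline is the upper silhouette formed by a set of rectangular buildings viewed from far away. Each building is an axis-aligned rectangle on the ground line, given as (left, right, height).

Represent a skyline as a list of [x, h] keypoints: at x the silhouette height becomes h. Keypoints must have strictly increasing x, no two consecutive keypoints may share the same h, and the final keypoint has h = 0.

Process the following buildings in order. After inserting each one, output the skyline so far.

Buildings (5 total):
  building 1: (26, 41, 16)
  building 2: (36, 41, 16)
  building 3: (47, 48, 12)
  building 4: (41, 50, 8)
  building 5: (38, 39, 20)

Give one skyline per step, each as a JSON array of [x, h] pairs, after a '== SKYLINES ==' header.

== SKYLINES ==
[[26,16],[41,0]]
[[26,16],[41,0]]
[[26,16],[41,0],[47,12],[48,0]]
[[26,16],[41,8],[47,12],[48,8],[50,0]]
[[26,16],[38,20],[39,16],[41,8],[47,12],[48,8],[50,0]]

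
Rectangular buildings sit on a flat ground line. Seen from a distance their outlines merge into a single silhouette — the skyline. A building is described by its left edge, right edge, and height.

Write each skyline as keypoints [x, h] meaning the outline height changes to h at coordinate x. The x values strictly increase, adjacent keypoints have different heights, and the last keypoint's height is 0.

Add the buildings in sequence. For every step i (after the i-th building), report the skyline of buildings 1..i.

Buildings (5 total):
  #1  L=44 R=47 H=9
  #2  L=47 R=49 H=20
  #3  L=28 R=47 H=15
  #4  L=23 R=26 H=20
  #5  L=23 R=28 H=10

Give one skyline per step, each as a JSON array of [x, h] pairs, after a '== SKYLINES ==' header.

== SKYLINES ==
[[44,9],[47,0]]
[[44,9],[47,20],[49,0]]
[[28,15],[47,20],[49,0]]
[[23,20],[26,0],[28,15],[47,20],[49,0]]
[[23,20],[26,10],[28,15],[47,20],[49,0]]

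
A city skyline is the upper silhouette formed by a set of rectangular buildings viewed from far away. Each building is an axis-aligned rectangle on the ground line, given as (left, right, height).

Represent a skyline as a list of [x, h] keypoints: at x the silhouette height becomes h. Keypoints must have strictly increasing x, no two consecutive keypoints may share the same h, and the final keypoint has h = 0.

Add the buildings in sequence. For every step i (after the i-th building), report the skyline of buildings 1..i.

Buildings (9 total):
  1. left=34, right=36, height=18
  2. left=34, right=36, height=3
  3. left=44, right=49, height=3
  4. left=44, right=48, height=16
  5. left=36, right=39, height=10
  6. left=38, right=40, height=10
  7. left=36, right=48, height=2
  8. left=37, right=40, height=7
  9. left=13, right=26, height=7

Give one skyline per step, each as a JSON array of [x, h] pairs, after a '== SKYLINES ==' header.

== SKYLINES ==
[[34,18],[36,0]]
[[34,18],[36,0]]
[[34,18],[36,0],[44,3],[49,0]]
[[34,18],[36,0],[44,16],[48,3],[49,0]]
[[34,18],[36,10],[39,0],[44,16],[48,3],[49,0]]
[[34,18],[36,10],[40,0],[44,16],[48,3],[49,0]]
[[34,18],[36,10],[40,2],[44,16],[48,3],[49,0]]
[[34,18],[36,10],[40,2],[44,16],[48,3],[49,0]]
[[13,7],[26,0],[34,18],[36,10],[40,2],[44,16],[48,3],[49,0]]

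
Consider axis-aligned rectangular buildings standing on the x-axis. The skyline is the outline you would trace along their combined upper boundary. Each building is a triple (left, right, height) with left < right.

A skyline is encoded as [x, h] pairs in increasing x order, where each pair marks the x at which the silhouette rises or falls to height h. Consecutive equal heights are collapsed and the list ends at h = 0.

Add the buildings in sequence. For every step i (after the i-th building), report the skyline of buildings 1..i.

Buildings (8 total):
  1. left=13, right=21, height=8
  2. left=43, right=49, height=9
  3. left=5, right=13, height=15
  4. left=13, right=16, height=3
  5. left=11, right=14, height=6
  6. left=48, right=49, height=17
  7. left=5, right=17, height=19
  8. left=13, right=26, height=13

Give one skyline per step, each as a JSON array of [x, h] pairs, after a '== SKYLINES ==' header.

== SKYLINES ==
[[13,8],[21,0]]
[[13,8],[21,0],[43,9],[49,0]]
[[5,15],[13,8],[21,0],[43,9],[49,0]]
[[5,15],[13,8],[21,0],[43,9],[49,0]]
[[5,15],[13,8],[21,0],[43,9],[49,0]]
[[5,15],[13,8],[21,0],[43,9],[48,17],[49,0]]
[[5,19],[17,8],[21,0],[43,9],[48,17],[49,0]]
[[5,19],[17,13],[26,0],[43,9],[48,17],[49,0]]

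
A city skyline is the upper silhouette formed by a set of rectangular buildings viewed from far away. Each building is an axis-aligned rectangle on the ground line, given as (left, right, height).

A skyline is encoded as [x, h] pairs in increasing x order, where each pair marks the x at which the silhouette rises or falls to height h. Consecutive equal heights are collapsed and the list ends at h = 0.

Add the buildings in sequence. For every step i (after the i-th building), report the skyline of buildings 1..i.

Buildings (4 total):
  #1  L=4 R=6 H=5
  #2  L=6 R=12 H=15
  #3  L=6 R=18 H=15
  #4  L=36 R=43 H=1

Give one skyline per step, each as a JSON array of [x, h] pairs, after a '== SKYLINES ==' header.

== SKYLINES ==
[[4,5],[6,0]]
[[4,5],[6,15],[12,0]]
[[4,5],[6,15],[18,0]]
[[4,5],[6,15],[18,0],[36,1],[43,0]]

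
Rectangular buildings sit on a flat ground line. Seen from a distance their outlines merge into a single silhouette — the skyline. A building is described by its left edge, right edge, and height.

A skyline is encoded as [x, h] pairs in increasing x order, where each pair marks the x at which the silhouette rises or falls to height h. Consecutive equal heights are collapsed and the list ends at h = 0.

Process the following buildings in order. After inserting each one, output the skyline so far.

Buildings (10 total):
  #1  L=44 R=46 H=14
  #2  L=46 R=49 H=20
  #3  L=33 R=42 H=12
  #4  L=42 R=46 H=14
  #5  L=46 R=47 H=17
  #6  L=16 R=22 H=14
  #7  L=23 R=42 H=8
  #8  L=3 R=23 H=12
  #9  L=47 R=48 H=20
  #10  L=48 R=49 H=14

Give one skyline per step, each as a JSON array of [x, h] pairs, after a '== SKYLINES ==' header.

== SKYLINES ==
[[44,14],[46,0]]
[[44,14],[46,20],[49,0]]
[[33,12],[42,0],[44,14],[46,20],[49,0]]
[[33,12],[42,14],[46,20],[49,0]]
[[33,12],[42,14],[46,20],[49,0]]
[[16,14],[22,0],[33,12],[42,14],[46,20],[49,0]]
[[16,14],[22,0],[23,8],[33,12],[42,14],[46,20],[49,0]]
[[3,12],[16,14],[22,12],[23,8],[33,12],[42,14],[46,20],[49,0]]
[[3,12],[16,14],[22,12],[23,8],[33,12],[42,14],[46,20],[49,0]]
[[3,12],[16,14],[22,12],[23,8],[33,12],[42,14],[46,20],[49,0]]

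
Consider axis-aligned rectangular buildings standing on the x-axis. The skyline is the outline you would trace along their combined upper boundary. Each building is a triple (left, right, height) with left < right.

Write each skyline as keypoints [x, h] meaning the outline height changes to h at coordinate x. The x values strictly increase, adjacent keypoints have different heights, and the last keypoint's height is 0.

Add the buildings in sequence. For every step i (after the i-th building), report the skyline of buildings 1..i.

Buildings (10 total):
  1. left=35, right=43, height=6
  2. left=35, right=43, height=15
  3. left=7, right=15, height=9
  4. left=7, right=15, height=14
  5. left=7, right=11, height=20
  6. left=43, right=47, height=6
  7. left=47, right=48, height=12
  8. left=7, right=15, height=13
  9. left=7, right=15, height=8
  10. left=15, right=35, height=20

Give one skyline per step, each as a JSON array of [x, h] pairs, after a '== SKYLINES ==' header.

== SKYLINES ==
[[35,6],[43,0]]
[[35,15],[43,0]]
[[7,9],[15,0],[35,15],[43,0]]
[[7,14],[15,0],[35,15],[43,0]]
[[7,20],[11,14],[15,0],[35,15],[43,0]]
[[7,20],[11,14],[15,0],[35,15],[43,6],[47,0]]
[[7,20],[11,14],[15,0],[35,15],[43,6],[47,12],[48,0]]
[[7,20],[11,14],[15,0],[35,15],[43,6],[47,12],[48,0]]
[[7,20],[11,14],[15,0],[35,15],[43,6],[47,12],[48,0]]
[[7,20],[11,14],[15,20],[35,15],[43,6],[47,12],[48,0]]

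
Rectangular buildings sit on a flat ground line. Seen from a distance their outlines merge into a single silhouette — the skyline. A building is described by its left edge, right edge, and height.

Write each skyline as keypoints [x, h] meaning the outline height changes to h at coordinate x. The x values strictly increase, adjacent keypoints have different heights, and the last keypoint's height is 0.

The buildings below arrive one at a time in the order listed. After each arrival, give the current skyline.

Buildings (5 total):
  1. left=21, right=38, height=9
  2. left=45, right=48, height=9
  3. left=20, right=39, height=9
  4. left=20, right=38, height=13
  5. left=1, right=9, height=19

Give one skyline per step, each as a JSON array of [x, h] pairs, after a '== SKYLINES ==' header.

== SKYLINES ==
[[21,9],[38,0]]
[[21,9],[38,0],[45,9],[48,0]]
[[20,9],[39,0],[45,9],[48,0]]
[[20,13],[38,9],[39,0],[45,9],[48,0]]
[[1,19],[9,0],[20,13],[38,9],[39,0],[45,9],[48,0]]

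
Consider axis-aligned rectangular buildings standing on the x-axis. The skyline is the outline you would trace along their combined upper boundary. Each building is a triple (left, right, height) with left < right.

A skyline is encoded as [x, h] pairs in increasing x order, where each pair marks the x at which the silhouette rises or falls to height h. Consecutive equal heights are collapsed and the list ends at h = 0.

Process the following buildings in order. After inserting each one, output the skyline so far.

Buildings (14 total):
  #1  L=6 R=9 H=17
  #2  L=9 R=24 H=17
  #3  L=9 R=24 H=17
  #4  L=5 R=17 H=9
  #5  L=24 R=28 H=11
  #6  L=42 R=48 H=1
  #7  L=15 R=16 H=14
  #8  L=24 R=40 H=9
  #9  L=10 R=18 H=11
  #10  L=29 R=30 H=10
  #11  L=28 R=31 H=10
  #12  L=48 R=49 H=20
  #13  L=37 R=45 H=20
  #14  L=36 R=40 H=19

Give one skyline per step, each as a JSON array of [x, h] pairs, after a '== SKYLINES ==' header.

== SKYLINES ==
[[6,17],[9,0]]
[[6,17],[24,0]]
[[6,17],[24,0]]
[[5,9],[6,17],[24,0]]
[[5,9],[6,17],[24,11],[28,0]]
[[5,9],[6,17],[24,11],[28,0],[42,1],[48,0]]
[[5,9],[6,17],[24,11],[28,0],[42,1],[48,0]]
[[5,9],[6,17],[24,11],[28,9],[40,0],[42,1],[48,0]]
[[5,9],[6,17],[24,11],[28,9],[40,0],[42,1],[48,0]]
[[5,9],[6,17],[24,11],[28,9],[29,10],[30,9],[40,0],[42,1],[48,0]]
[[5,9],[6,17],[24,11],[28,10],[31,9],[40,0],[42,1],[48,0]]
[[5,9],[6,17],[24,11],[28,10],[31,9],[40,0],[42,1],[48,20],[49,0]]
[[5,9],[6,17],[24,11],[28,10],[31,9],[37,20],[45,1],[48,20],[49,0]]
[[5,9],[6,17],[24,11],[28,10],[31,9],[36,19],[37,20],[45,1],[48,20],[49,0]]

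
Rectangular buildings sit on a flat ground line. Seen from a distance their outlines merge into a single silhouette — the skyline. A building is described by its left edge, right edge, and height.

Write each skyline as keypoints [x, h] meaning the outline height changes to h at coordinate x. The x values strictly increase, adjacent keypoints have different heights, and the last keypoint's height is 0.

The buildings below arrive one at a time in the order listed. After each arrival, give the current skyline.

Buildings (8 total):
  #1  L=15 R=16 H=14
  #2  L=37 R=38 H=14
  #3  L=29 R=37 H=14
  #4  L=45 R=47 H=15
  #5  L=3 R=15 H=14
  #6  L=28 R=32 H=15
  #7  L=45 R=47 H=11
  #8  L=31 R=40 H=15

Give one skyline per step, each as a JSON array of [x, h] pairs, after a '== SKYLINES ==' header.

== SKYLINES ==
[[15,14],[16,0]]
[[15,14],[16,0],[37,14],[38,0]]
[[15,14],[16,0],[29,14],[38,0]]
[[15,14],[16,0],[29,14],[38,0],[45,15],[47,0]]
[[3,14],[16,0],[29,14],[38,0],[45,15],[47,0]]
[[3,14],[16,0],[28,15],[32,14],[38,0],[45,15],[47,0]]
[[3,14],[16,0],[28,15],[32,14],[38,0],[45,15],[47,0]]
[[3,14],[16,0],[28,15],[40,0],[45,15],[47,0]]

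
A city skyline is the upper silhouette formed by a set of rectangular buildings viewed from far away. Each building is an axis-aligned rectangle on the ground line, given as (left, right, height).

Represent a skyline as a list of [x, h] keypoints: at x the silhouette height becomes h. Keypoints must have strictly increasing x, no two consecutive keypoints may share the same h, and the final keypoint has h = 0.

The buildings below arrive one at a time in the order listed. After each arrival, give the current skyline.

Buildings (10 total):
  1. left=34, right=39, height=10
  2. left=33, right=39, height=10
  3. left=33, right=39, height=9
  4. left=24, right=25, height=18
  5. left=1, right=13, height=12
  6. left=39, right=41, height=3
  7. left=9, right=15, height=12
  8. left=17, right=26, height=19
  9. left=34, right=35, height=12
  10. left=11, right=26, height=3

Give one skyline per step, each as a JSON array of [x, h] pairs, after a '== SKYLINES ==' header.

== SKYLINES ==
[[34,10],[39,0]]
[[33,10],[39,0]]
[[33,10],[39,0]]
[[24,18],[25,0],[33,10],[39,0]]
[[1,12],[13,0],[24,18],[25,0],[33,10],[39,0]]
[[1,12],[13,0],[24,18],[25,0],[33,10],[39,3],[41,0]]
[[1,12],[15,0],[24,18],[25,0],[33,10],[39,3],[41,0]]
[[1,12],[15,0],[17,19],[26,0],[33,10],[39,3],[41,0]]
[[1,12],[15,0],[17,19],[26,0],[33,10],[34,12],[35,10],[39,3],[41,0]]
[[1,12],[15,3],[17,19],[26,0],[33,10],[34,12],[35,10],[39,3],[41,0]]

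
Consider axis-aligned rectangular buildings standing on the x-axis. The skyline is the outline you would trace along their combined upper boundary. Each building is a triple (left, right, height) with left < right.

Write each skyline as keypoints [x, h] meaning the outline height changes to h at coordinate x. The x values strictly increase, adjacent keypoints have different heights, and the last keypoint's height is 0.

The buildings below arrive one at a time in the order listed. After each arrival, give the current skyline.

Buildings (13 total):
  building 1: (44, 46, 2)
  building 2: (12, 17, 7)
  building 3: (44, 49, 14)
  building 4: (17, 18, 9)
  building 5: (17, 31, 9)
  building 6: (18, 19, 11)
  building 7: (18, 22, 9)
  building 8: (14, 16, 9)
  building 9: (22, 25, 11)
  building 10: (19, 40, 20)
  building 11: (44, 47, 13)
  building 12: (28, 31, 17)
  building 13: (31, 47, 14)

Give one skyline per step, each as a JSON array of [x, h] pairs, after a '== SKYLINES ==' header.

== SKYLINES ==
[[44,2],[46,0]]
[[12,7],[17,0],[44,2],[46,0]]
[[12,7],[17,0],[44,14],[49,0]]
[[12,7],[17,9],[18,0],[44,14],[49,0]]
[[12,7],[17,9],[31,0],[44,14],[49,0]]
[[12,7],[17,9],[18,11],[19,9],[31,0],[44,14],[49,0]]
[[12,7],[17,9],[18,11],[19,9],[31,0],[44,14],[49,0]]
[[12,7],[14,9],[16,7],[17,9],[18,11],[19,9],[31,0],[44,14],[49,0]]
[[12,7],[14,9],[16,7],[17,9],[18,11],[19,9],[22,11],[25,9],[31,0],[44,14],[49,0]]
[[12,7],[14,9],[16,7],[17,9],[18,11],[19,20],[40,0],[44,14],[49,0]]
[[12,7],[14,9],[16,7],[17,9],[18,11],[19,20],[40,0],[44,14],[49,0]]
[[12,7],[14,9],[16,7],[17,9],[18,11],[19,20],[40,0],[44,14],[49,0]]
[[12,7],[14,9],[16,7],[17,9],[18,11],[19,20],[40,14],[49,0]]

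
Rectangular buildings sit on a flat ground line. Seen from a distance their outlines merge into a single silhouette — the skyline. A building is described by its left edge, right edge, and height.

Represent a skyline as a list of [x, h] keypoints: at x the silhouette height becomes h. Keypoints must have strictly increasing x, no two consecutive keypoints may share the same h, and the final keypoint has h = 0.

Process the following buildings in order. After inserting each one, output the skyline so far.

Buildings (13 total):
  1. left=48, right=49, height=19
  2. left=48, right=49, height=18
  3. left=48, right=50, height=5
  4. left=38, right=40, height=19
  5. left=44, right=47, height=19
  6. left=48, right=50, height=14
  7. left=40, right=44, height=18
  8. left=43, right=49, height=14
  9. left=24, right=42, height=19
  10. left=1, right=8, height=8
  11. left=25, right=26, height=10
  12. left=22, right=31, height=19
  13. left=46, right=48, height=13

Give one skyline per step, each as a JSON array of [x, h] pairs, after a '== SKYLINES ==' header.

== SKYLINES ==
[[48,19],[49,0]]
[[48,19],[49,0]]
[[48,19],[49,5],[50,0]]
[[38,19],[40,0],[48,19],[49,5],[50,0]]
[[38,19],[40,0],[44,19],[47,0],[48,19],[49,5],[50,0]]
[[38,19],[40,0],[44,19],[47,0],[48,19],[49,14],[50,0]]
[[38,19],[40,18],[44,19],[47,0],[48,19],[49,14],[50,0]]
[[38,19],[40,18],[44,19],[47,14],[48,19],[49,14],[50,0]]
[[24,19],[42,18],[44,19],[47,14],[48,19],[49,14],[50,0]]
[[1,8],[8,0],[24,19],[42,18],[44,19],[47,14],[48,19],[49,14],[50,0]]
[[1,8],[8,0],[24,19],[42,18],[44,19],[47,14],[48,19],[49,14],[50,0]]
[[1,8],[8,0],[22,19],[42,18],[44,19],[47,14],[48,19],[49,14],[50,0]]
[[1,8],[8,0],[22,19],[42,18],[44,19],[47,14],[48,19],[49,14],[50,0]]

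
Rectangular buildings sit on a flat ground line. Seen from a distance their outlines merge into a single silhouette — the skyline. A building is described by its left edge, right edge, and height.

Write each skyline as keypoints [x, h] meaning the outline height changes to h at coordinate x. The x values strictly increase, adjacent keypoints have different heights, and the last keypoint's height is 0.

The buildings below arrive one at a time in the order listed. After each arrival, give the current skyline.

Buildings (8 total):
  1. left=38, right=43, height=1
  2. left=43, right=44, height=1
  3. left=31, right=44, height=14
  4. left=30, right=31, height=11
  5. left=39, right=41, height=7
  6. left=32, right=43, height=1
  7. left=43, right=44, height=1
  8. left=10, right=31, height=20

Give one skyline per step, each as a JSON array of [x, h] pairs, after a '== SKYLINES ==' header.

== SKYLINES ==
[[38,1],[43,0]]
[[38,1],[44,0]]
[[31,14],[44,0]]
[[30,11],[31,14],[44,0]]
[[30,11],[31,14],[44,0]]
[[30,11],[31,14],[44,0]]
[[30,11],[31,14],[44,0]]
[[10,20],[31,14],[44,0]]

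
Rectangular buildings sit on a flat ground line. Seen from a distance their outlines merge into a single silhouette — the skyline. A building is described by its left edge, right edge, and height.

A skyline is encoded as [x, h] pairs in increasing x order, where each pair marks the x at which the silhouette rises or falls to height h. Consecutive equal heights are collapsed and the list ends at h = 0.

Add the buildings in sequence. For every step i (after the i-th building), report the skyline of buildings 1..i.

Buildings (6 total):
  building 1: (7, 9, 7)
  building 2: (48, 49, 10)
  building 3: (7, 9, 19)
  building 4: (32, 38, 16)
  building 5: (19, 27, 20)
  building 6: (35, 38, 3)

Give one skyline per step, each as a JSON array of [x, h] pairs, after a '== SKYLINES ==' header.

== SKYLINES ==
[[7,7],[9,0]]
[[7,7],[9,0],[48,10],[49,0]]
[[7,19],[9,0],[48,10],[49,0]]
[[7,19],[9,0],[32,16],[38,0],[48,10],[49,0]]
[[7,19],[9,0],[19,20],[27,0],[32,16],[38,0],[48,10],[49,0]]
[[7,19],[9,0],[19,20],[27,0],[32,16],[38,0],[48,10],[49,0]]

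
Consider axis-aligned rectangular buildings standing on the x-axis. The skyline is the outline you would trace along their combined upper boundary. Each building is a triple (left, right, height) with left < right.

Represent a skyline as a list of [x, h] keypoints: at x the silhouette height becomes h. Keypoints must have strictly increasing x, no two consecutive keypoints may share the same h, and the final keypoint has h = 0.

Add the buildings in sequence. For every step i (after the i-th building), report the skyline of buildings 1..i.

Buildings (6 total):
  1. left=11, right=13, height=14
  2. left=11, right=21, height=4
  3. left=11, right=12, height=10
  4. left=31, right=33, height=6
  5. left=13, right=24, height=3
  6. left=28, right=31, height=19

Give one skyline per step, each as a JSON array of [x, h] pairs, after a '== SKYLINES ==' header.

== SKYLINES ==
[[11,14],[13,0]]
[[11,14],[13,4],[21,0]]
[[11,14],[13,4],[21,0]]
[[11,14],[13,4],[21,0],[31,6],[33,0]]
[[11,14],[13,4],[21,3],[24,0],[31,6],[33,0]]
[[11,14],[13,4],[21,3],[24,0],[28,19],[31,6],[33,0]]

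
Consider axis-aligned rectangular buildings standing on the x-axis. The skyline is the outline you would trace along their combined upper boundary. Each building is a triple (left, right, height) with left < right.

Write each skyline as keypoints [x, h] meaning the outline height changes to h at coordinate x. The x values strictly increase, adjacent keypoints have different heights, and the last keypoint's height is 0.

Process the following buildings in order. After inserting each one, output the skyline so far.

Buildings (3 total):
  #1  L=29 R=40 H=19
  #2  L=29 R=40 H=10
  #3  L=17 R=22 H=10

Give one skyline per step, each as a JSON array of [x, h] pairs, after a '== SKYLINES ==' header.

== SKYLINES ==
[[29,19],[40,0]]
[[29,19],[40,0]]
[[17,10],[22,0],[29,19],[40,0]]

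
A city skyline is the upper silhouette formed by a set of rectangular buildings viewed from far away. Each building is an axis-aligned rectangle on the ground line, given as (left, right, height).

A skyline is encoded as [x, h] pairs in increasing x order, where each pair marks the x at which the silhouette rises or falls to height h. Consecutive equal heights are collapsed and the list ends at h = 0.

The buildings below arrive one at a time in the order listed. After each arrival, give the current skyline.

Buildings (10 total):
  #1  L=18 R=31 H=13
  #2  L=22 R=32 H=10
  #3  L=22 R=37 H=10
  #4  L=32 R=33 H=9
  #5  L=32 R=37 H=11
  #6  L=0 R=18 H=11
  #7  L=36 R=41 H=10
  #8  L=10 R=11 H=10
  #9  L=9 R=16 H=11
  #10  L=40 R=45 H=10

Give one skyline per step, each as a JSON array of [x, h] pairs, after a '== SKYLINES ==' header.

== SKYLINES ==
[[18,13],[31,0]]
[[18,13],[31,10],[32,0]]
[[18,13],[31,10],[37,0]]
[[18,13],[31,10],[37,0]]
[[18,13],[31,10],[32,11],[37,0]]
[[0,11],[18,13],[31,10],[32,11],[37,0]]
[[0,11],[18,13],[31,10],[32,11],[37,10],[41,0]]
[[0,11],[18,13],[31,10],[32,11],[37,10],[41,0]]
[[0,11],[18,13],[31,10],[32,11],[37,10],[41,0]]
[[0,11],[18,13],[31,10],[32,11],[37,10],[45,0]]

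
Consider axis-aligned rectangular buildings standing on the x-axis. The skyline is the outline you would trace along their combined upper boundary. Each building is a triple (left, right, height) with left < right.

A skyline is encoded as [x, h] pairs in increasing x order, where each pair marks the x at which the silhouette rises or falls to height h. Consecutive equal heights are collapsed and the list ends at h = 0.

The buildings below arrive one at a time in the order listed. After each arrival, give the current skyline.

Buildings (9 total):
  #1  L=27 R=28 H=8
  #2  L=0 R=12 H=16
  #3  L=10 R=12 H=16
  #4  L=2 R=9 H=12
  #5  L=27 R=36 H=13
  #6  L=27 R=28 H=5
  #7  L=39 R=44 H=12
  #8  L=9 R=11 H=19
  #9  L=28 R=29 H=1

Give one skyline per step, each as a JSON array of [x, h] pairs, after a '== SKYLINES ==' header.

== SKYLINES ==
[[27,8],[28,0]]
[[0,16],[12,0],[27,8],[28,0]]
[[0,16],[12,0],[27,8],[28,0]]
[[0,16],[12,0],[27,8],[28,0]]
[[0,16],[12,0],[27,13],[36,0]]
[[0,16],[12,0],[27,13],[36,0]]
[[0,16],[12,0],[27,13],[36,0],[39,12],[44,0]]
[[0,16],[9,19],[11,16],[12,0],[27,13],[36,0],[39,12],[44,0]]
[[0,16],[9,19],[11,16],[12,0],[27,13],[36,0],[39,12],[44,0]]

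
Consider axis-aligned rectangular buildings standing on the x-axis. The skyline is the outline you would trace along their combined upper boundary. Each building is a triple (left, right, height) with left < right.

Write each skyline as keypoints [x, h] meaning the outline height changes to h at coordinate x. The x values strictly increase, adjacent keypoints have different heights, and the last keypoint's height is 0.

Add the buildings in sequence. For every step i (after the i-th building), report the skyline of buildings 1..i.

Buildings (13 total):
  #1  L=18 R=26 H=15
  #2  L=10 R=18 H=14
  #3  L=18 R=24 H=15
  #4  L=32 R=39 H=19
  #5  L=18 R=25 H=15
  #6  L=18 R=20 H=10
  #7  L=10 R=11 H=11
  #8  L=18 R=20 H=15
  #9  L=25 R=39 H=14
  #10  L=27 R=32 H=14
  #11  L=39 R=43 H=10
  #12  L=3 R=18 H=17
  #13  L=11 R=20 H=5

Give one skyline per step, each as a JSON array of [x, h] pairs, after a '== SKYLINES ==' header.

== SKYLINES ==
[[18,15],[26,0]]
[[10,14],[18,15],[26,0]]
[[10,14],[18,15],[26,0]]
[[10,14],[18,15],[26,0],[32,19],[39,0]]
[[10,14],[18,15],[26,0],[32,19],[39,0]]
[[10,14],[18,15],[26,0],[32,19],[39,0]]
[[10,14],[18,15],[26,0],[32,19],[39,0]]
[[10,14],[18,15],[26,0],[32,19],[39,0]]
[[10,14],[18,15],[26,14],[32,19],[39,0]]
[[10,14],[18,15],[26,14],[32,19],[39,0]]
[[10,14],[18,15],[26,14],[32,19],[39,10],[43,0]]
[[3,17],[18,15],[26,14],[32,19],[39,10],[43,0]]
[[3,17],[18,15],[26,14],[32,19],[39,10],[43,0]]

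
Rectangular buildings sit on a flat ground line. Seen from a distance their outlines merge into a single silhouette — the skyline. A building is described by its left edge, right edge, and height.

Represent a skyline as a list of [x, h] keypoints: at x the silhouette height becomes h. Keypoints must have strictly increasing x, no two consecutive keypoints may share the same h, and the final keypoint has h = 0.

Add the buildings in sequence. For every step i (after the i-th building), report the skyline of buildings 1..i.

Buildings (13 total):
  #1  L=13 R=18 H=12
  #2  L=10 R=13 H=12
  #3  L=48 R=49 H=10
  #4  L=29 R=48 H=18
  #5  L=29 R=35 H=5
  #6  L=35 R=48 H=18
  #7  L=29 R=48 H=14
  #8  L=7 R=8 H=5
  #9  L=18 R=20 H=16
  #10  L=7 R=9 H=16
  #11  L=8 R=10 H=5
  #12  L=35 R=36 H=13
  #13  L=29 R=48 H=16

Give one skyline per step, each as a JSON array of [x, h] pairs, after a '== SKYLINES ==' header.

== SKYLINES ==
[[13,12],[18,0]]
[[10,12],[18,0]]
[[10,12],[18,0],[48,10],[49,0]]
[[10,12],[18,0],[29,18],[48,10],[49,0]]
[[10,12],[18,0],[29,18],[48,10],[49,0]]
[[10,12],[18,0],[29,18],[48,10],[49,0]]
[[10,12],[18,0],[29,18],[48,10],[49,0]]
[[7,5],[8,0],[10,12],[18,0],[29,18],[48,10],[49,0]]
[[7,5],[8,0],[10,12],[18,16],[20,0],[29,18],[48,10],[49,0]]
[[7,16],[9,0],[10,12],[18,16],[20,0],[29,18],[48,10],[49,0]]
[[7,16],[9,5],[10,12],[18,16],[20,0],[29,18],[48,10],[49,0]]
[[7,16],[9,5],[10,12],[18,16],[20,0],[29,18],[48,10],[49,0]]
[[7,16],[9,5],[10,12],[18,16],[20,0],[29,18],[48,10],[49,0]]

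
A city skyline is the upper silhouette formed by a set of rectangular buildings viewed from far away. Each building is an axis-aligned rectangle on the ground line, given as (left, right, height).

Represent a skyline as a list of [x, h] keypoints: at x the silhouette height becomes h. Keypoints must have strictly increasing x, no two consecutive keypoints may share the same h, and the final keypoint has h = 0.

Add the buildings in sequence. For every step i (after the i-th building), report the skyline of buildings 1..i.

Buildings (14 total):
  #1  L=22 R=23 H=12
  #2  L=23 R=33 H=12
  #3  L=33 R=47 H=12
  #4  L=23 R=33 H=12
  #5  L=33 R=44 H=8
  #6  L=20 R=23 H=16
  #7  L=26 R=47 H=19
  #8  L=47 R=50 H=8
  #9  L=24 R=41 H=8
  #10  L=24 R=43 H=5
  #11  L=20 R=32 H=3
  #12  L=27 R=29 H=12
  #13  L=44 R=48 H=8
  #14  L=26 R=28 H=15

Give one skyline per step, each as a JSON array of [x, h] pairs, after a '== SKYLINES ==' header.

== SKYLINES ==
[[22,12],[23,0]]
[[22,12],[33,0]]
[[22,12],[47,0]]
[[22,12],[47,0]]
[[22,12],[47,0]]
[[20,16],[23,12],[47,0]]
[[20,16],[23,12],[26,19],[47,0]]
[[20,16],[23,12],[26,19],[47,8],[50,0]]
[[20,16],[23,12],[26,19],[47,8],[50,0]]
[[20,16],[23,12],[26,19],[47,8],[50,0]]
[[20,16],[23,12],[26,19],[47,8],[50,0]]
[[20,16],[23,12],[26,19],[47,8],[50,0]]
[[20,16],[23,12],[26,19],[47,8],[50,0]]
[[20,16],[23,12],[26,19],[47,8],[50,0]]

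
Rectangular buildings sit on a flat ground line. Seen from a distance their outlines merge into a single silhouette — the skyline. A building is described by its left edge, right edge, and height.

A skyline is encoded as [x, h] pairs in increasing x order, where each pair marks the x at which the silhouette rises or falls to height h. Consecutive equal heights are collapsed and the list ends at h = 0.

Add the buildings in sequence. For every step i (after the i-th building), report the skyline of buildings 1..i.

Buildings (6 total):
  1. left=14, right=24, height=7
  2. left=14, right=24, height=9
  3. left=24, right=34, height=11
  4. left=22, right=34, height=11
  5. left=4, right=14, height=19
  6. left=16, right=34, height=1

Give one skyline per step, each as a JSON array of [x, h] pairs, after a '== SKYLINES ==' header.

== SKYLINES ==
[[14,7],[24,0]]
[[14,9],[24,0]]
[[14,9],[24,11],[34,0]]
[[14,9],[22,11],[34,0]]
[[4,19],[14,9],[22,11],[34,0]]
[[4,19],[14,9],[22,11],[34,0]]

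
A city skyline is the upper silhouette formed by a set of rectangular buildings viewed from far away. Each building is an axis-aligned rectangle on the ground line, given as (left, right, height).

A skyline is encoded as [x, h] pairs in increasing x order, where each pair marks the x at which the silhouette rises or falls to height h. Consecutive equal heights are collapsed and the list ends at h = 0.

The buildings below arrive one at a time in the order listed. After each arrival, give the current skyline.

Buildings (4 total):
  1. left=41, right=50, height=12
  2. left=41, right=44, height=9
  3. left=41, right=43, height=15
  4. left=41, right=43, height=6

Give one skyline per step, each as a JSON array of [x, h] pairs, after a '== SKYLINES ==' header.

== SKYLINES ==
[[41,12],[50,0]]
[[41,12],[50,0]]
[[41,15],[43,12],[50,0]]
[[41,15],[43,12],[50,0]]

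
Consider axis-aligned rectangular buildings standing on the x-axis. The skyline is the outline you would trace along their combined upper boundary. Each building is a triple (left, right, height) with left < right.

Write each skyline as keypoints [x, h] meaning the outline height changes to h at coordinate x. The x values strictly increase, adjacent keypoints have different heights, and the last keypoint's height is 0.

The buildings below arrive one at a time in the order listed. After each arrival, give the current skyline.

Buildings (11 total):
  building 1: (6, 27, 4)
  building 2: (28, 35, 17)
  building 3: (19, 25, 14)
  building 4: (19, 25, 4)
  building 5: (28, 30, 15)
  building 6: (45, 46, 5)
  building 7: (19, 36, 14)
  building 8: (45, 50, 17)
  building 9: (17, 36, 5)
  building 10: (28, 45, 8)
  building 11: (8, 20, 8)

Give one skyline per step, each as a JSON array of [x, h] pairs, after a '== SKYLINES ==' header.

== SKYLINES ==
[[6,4],[27,0]]
[[6,4],[27,0],[28,17],[35,0]]
[[6,4],[19,14],[25,4],[27,0],[28,17],[35,0]]
[[6,4],[19,14],[25,4],[27,0],[28,17],[35,0]]
[[6,4],[19,14],[25,4],[27,0],[28,17],[35,0]]
[[6,4],[19,14],[25,4],[27,0],[28,17],[35,0],[45,5],[46,0]]
[[6,4],[19,14],[28,17],[35,14],[36,0],[45,5],[46,0]]
[[6,4],[19,14],[28,17],[35,14],[36,0],[45,17],[50,0]]
[[6,4],[17,5],[19,14],[28,17],[35,14],[36,0],[45,17],[50,0]]
[[6,4],[17,5],[19,14],[28,17],[35,14],[36,8],[45,17],[50,0]]
[[6,4],[8,8],[19,14],[28,17],[35,14],[36,8],[45,17],[50,0]]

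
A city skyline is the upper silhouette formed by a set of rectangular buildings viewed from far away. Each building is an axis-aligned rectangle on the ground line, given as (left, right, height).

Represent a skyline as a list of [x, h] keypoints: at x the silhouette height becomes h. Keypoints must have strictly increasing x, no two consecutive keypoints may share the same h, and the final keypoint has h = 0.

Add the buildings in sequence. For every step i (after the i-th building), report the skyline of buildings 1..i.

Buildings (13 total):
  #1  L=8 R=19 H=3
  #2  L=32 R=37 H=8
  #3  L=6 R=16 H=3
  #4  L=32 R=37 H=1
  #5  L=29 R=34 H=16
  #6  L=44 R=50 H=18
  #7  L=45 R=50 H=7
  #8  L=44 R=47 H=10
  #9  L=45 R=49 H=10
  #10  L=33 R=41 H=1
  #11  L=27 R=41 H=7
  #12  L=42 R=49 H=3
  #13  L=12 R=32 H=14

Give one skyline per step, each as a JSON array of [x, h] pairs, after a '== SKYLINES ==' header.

== SKYLINES ==
[[8,3],[19,0]]
[[8,3],[19,0],[32,8],[37,0]]
[[6,3],[19,0],[32,8],[37,0]]
[[6,3],[19,0],[32,8],[37,0]]
[[6,3],[19,0],[29,16],[34,8],[37,0]]
[[6,3],[19,0],[29,16],[34,8],[37,0],[44,18],[50,0]]
[[6,3],[19,0],[29,16],[34,8],[37,0],[44,18],[50,0]]
[[6,3],[19,0],[29,16],[34,8],[37,0],[44,18],[50,0]]
[[6,3],[19,0],[29,16],[34,8],[37,0],[44,18],[50,0]]
[[6,3],[19,0],[29,16],[34,8],[37,1],[41,0],[44,18],[50,0]]
[[6,3],[19,0],[27,7],[29,16],[34,8],[37,7],[41,0],[44,18],[50,0]]
[[6,3],[19,0],[27,7],[29,16],[34,8],[37,7],[41,0],[42,3],[44,18],[50,0]]
[[6,3],[12,14],[29,16],[34,8],[37,7],[41,0],[42,3],[44,18],[50,0]]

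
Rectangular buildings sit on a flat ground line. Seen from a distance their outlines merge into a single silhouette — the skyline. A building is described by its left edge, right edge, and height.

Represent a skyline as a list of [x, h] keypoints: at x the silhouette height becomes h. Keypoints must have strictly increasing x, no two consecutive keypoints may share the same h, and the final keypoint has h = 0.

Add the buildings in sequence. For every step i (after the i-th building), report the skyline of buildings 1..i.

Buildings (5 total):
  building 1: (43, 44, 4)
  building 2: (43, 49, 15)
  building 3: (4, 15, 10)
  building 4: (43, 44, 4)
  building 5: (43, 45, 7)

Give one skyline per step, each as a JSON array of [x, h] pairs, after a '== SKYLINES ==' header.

== SKYLINES ==
[[43,4],[44,0]]
[[43,15],[49,0]]
[[4,10],[15,0],[43,15],[49,0]]
[[4,10],[15,0],[43,15],[49,0]]
[[4,10],[15,0],[43,15],[49,0]]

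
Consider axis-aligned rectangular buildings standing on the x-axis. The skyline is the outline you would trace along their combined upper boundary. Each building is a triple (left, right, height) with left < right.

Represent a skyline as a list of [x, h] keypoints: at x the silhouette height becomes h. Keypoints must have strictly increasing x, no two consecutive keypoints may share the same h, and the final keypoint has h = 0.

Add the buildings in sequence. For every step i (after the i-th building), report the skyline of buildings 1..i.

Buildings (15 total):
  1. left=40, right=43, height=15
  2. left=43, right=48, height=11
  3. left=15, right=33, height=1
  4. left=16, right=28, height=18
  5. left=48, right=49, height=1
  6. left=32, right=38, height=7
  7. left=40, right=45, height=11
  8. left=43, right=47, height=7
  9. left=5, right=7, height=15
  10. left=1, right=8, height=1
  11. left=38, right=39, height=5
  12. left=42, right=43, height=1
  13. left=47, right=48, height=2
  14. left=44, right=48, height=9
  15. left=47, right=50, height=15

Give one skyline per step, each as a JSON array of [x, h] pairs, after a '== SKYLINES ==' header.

== SKYLINES ==
[[40,15],[43,0]]
[[40,15],[43,11],[48,0]]
[[15,1],[33,0],[40,15],[43,11],[48,0]]
[[15,1],[16,18],[28,1],[33,0],[40,15],[43,11],[48,0]]
[[15,1],[16,18],[28,1],[33,0],[40,15],[43,11],[48,1],[49,0]]
[[15,1],[16,18],[28,1],[32,7],[38,0],[40,15],[43,11],[48,1],[49,0]]
[[15,1],[16,18],[28,1],[32,7],[38,0],[40,15],[43,11],[48,1],[49,0]]
[[15,1],[16,18],[28,1],[32,7],[38,0],[40,15],[43,11],[48,1],[49,0]]
[[5,15],[7,0],[15,1],[16,18],[28,1],[32,7],[38,0],[40,15],[43,11],[48,1],[49,0]]
[[1,1],[5,15],[7,1],[8,0],[15,1],[16,18],[28,1],[32,7],[38,0],[40,15],[43,11],[48,1],[49,0]]
[[1,1],[5,15],[7,1],[8,0],[15,1],[16,18],[28,1],[32,7],[38,5],[39,0],[40,15],[43,11],[48,1],[49,0]]
[[1,1],[5,15],[7,1],[8,0],[15,1],[16,18],[28,1],[32,7],[38,5],[39,0],[40,15],[43,11],[48,1],[49,0]]
[[1,1],[5,15],[7,1],[8,0],[15,1],[16,18],[28,1],[32,7],[38,5],[39,0],[40,15],[43,11],[48,1],[49,0]]
[[1,1],[5,15],[7,1],[8,0],[15,1],[16,18],[28,1],[32,7],[38,5],[39,0],[40,15],[43,11],[48,1],[49,0]]
[[1,1],[5,15],[7,1],[8,0],[15,1],[16,18],[28,1],[32,7],[38,5],[39,0],[40,15],[43,11],[47,15],[50,0]]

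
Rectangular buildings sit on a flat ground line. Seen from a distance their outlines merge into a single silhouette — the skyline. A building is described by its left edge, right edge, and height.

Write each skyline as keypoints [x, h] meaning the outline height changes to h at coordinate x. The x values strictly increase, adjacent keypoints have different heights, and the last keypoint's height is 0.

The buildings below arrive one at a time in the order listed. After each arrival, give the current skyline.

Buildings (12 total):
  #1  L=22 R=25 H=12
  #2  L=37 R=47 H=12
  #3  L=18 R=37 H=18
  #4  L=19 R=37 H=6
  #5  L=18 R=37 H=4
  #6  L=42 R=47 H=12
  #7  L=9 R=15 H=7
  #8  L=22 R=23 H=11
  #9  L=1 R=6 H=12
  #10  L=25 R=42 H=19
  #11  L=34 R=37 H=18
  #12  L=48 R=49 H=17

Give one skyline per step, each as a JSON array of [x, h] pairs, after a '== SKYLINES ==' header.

== SKYLINES ==
[[22,12],[25,0]]
[[22,12],[25,0],[37,12],[47,0]]
[[18,18],[37,12],[47,0]]
[[18,18],[37,12],[47,0]]
[[18,18],[37,12],[47,0]]
[[18,18],[37,12],[47,0]]
[[9,7],[15,0],[18,18],[37,12],[47,0]]
[[9,7],[15,0],[18,18],[37,12],[47,0]]
[[1,12],[6,0],[9,7],[15,0],[18,18],[37,12],[47,0]]
[[1,12],[6,0],[9,7],[15,0],[18,18],[25,19],[42,12],[47,0]]
[[1,12],[6,0],[9,7],[15,0],[18,18],[25,19],[42,12],[47,0]]
[[1,12],[6,0],[9,7],[15,0],[18,18],[25,19],[42,12],[47,0],[48,17],[49,0]]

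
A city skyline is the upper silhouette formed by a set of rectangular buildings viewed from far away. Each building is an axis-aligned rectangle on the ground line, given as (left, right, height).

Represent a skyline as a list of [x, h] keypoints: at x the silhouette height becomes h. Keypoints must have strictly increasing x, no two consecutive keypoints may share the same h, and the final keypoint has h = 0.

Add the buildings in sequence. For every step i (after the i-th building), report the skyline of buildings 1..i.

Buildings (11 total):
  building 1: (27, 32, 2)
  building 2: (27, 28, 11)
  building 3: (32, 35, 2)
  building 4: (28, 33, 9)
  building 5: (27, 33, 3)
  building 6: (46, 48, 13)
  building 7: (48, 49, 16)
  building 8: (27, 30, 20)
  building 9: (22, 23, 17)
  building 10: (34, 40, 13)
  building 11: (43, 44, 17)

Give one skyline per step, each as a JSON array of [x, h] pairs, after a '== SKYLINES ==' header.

== SKYLINES ==
[[27,2],[32,0]]
[[27,11],[28,2],[32,0]]
[[27,11],[28,2],[35,0]]
[[27,11],[28,9],[33,2],[35,0]]
[[27,11],[28,9],[33,2],[35,0]]
[[27,11],[28,9],[33,2],[35,0],[46,13],[48,0]]
[[27,11],[28,9],[33,2],[35,0],[46,13],[48,16],[49,0]]
[[27,20],[30,9],[33,2],[35,0],[46,13],[48,16],[49,0]]
[[22,17],[23,0],[27,20],[30,9],[33,2],[35,0],[46,13],[48,16],[49,0]]
[[22,17],[23,0],[27,20],[30,9],[33,2],[34,13],[40,0],[46,13],[48,16],[49,0]]
[[22,17],[23,0],[27,20],[30,9],[33,2],[34,13],[40,0],[43,17],[44,0],[46,13],[48,16],[49,0]]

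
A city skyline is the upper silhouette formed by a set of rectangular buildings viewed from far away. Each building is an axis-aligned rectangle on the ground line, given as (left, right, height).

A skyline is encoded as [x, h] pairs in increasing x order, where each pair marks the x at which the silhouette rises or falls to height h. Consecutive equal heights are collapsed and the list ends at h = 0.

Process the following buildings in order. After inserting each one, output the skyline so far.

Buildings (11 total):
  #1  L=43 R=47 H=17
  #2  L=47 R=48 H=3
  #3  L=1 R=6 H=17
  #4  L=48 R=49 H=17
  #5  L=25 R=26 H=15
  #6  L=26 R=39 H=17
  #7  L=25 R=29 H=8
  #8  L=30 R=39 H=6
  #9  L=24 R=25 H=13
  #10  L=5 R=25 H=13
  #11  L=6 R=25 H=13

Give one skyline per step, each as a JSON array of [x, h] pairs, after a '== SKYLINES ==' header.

== SKYLINES ==
[[43,17],[47,0]]
[[43,17],[47,3],[48,0]]
[[1,17],[6,0],[43,17],[47,3],[48,0]]
[[1,17],[6,0],[43,17],[47,3],[48,17],[49,0]]
[[1,17],[6,0],[25,15],[26,0],[43,17],[47,3],[48,17],[49,0]]
[[1,17],[6,0],[25,15],[26,17],[39,0],[43,17],[47,3],[48,17],[49,0]]
[[1,17],[6,0],[25,15],[26,17],[39,0],[43,17],[47,3],[48,17],[49,0]]
[[1,17],[6,0],[25,15],[26,17],[39,0],[43,17],[47,3],[48,17],[49,0]]
[[1,17],[6,0],[24,13],[25,15],[26,17],[39,0],[43,17],[47,3],[48,17],[49,0]]
[[1,17],[6,13],[25,15],[26,17],[39,0],[43,17],[47,3],[48,17],[49,0]]
[[1,17],[6,13],[25,15],[26,17],[39,0],[43,17],[47,3],[48,17],[49,0]]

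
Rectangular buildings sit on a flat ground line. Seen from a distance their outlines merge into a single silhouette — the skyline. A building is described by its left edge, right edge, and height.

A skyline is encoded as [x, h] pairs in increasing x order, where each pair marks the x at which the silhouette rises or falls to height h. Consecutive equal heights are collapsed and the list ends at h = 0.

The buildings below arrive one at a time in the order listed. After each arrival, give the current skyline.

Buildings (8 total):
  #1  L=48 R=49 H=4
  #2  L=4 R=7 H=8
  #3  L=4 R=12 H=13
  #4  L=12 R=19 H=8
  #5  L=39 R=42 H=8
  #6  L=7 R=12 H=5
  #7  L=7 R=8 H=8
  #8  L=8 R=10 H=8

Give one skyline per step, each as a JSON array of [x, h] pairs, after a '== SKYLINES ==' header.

== SKYLINES ==
[[48,4],[49,0]]
[[4,8],[7,0],[48,4],[49,0]]
[[4,13],[12,0],[48,4],[49,0]]
[[4,13],[12,8],[19,0],[48,4],[49,0]]
[[4,13],[12,8],[19,0],[39,8],[42,0],[48,4],[49,0]]
[[4,13],[12,8],[19,0],[39,8],[42,0],[48,4],[49,0]]
[[4,13],[12,8],[19,0],[39,8],[42,0],[48,4],[49,0]]
[[4,13],[12,8],[19,0],[39,8],[42,0],[48,4],[49,0]]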